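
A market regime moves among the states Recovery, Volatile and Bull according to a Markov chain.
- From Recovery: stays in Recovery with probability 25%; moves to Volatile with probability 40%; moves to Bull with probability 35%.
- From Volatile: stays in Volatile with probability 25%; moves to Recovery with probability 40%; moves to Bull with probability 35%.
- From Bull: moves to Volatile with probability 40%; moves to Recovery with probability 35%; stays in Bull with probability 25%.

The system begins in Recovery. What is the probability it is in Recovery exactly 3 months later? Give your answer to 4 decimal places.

0.3325

Propagate the distribution vector 3 months from Recovery.
After 0 months: (1.0000, 0.0000, 0.0000)
After 1 month: (0.2500, 0.4000, 0.3500)
After 2 months: (0.3450, 0.3400, 0.3150)
After 3 months: (0.3325, 0.3490, 0.3185)
P(in Recovery after 3 months) = 0.3325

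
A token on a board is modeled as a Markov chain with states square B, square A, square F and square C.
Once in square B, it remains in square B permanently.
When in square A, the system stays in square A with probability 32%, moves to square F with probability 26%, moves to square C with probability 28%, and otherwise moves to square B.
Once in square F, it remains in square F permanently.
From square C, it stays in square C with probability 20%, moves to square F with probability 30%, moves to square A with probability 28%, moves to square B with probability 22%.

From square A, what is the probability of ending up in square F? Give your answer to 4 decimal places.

Let h(s) be the probability of absorption at square F starting from transient state s. Then h(square F) = 1 and h(square B) = 0. By first-step analysis:
h(square A) = 0.14·0 + 0.32·h(square A) + 0.26·1 + 0.28·h(square C)
h(square C) = 0.22·0 + 0.28·h(square A) + 0.3·1 + 0.2·h(square C)
Solving: h(square A) = 0.6271, h(square C) = 0.5945.
Starting from square A, the probability is 0.6271.

0.6271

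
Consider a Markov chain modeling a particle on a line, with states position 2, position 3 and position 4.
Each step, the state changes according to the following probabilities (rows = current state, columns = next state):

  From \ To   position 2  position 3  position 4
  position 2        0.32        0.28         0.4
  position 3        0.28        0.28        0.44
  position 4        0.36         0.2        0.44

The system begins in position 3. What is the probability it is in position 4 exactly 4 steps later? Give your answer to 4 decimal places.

0.4269

Propagate the distribution vector 4 steps from position 3.
After 0 steps: (0.0000, 1.0000, 0.0000)
After 1 step: (0.2800, 0.2800, 0.4400)
After 2 steps: (0.3264, 0.2448, 0.4288)
After 3 steps: (0.3274, 0.2457, 0.4269)
After 4 steps: (0.3272, 0.2458, 0.4269)
P(in position 4 after 4 steps) = 0.4269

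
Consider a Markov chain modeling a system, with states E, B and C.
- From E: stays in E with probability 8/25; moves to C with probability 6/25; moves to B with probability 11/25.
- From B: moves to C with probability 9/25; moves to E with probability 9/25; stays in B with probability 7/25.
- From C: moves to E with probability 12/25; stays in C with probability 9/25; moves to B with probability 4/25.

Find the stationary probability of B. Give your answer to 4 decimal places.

Let the stationary distribution be π with π = πP and π_1 + π_2 + π_3 = 1.
π_1 = 0.32·π_1 + 0.36·π_2 + 0.48·π_3
π_2 = 0.44·π_1 + 0.28·π_2 + 0.16·π_3
Solving with the normalization constraint gives π = (0.3824, 0.3035, 0.3141).
So the stationary probability of B is 0.3035.

0.3035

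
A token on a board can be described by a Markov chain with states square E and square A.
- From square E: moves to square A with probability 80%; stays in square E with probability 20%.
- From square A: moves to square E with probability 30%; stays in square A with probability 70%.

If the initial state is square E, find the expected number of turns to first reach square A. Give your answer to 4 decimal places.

Let t(s) be the expected number of turns to first reach square A from state s, with t(square A) = 0. Conditioning on the first turn:
t(square E) = 1 + 0.2·t(square E)
Solving: t(square E) = 1.2500.
Expected turns from square E to square A: 1.2500.

1.2500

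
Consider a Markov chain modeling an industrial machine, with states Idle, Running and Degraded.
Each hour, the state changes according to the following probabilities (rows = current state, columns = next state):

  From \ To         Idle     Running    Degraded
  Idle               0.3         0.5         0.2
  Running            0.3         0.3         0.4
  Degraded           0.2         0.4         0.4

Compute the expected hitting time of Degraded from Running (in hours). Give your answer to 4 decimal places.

2.9412

Let t(s) be the expected number of hours to first reach Degraded from state s, with t(Degraded) = 0. Conditioning on the first hour:
t(Idle) = 1 + 0.3·t(Idle) + 0.5·t(Running)
t(Running) = 1 + 0.3·t(Idle) + 0.3·t(Running)
Solving: t(Idle) = 3.5294, t(Running) = 2.9412.
Expected hours from Running to Degraded: 2.9412.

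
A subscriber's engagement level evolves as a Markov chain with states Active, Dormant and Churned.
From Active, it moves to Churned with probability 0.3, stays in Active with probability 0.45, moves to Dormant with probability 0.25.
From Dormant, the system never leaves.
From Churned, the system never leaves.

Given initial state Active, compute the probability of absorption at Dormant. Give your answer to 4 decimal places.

0.4545

Let h(s) be the probability of absorption at Dormant starting from transient state s. Then h(Dormant) = 1 and h(Churned) = 0. By first-step analysis:
h(Active) = 0.45·h(Active) + 0.25·1 + 0.3·0
Solving: h(Active) = 0.4545.
Starting from Active, the probability is 0.4545.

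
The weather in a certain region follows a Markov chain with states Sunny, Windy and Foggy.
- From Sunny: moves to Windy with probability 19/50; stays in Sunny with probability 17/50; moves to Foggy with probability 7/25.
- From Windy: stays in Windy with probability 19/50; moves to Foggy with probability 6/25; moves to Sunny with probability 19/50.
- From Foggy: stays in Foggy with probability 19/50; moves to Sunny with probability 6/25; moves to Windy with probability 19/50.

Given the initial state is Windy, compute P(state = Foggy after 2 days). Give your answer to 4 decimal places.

0.2888

Sum over the intermediate state after 1 day:
P = P(Windy→Sunny)·P(Sunny→Foggy) + P(Windy→Windy)·P(Windy→Foggy) + P(Windy→Foggy)·P(Foggy→Foggy)
  = 0.38×0.28 + 0.38×0.24 + 0.24×0.38
  = 0.1064 + 0.0912 + 0.0912 = 0.2888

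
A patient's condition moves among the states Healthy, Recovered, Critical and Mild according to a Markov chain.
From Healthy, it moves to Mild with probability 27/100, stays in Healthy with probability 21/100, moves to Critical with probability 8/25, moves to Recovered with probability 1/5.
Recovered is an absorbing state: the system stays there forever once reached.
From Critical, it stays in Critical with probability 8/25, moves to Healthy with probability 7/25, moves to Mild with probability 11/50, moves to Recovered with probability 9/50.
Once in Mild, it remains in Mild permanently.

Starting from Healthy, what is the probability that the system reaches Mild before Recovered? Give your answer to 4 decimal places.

0.5675

Let h(s) be the probability of absorption at Mild starting from transient state s. Then h(Mild) = 1 and h(Recovered) = 0. By first-step analysis:
h(Healthy) = 0.21·h(Healthy) + 0.2·0 + 0.32·h(Critical) + 0.27·1
h(Critical) = 0.28·h(Healthy) + 0.18·0 + 0.32·h(Critical) + 0.22·1
Solving: h(Healthy) = 0.5675, h(Critical) = 0.5572.
Starting from Healthy, the probability is 0.5675.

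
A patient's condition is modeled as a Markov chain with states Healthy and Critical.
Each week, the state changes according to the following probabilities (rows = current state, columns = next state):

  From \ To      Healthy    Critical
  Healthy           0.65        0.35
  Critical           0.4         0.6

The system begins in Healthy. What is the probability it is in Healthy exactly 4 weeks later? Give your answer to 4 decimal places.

Propagate the distribution vector 4 weeks from Healthy.
After 0 weeks: (1.0000, 0.0000)
After 1 week: (0.6500, 0.3500)
After 2 weeks: (0.5625, 0.4375)
After 3 weeks: (0.5406, 0.4594)
After 4 weeks: (0.5352, 0.4648)
P(in Healthy after 4 weeks) = 0.5352

0.5352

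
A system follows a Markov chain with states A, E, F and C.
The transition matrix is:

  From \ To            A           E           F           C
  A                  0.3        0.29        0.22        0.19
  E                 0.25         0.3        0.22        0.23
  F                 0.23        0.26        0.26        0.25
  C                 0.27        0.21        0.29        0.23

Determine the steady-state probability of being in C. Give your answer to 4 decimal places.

Let the stationary distribution be π with π = πP and π_1 + π_2 + π_3 + π_4 = 1.
π_1 = 0.3·π_1 + 0.25·π_2 + 0.23·π_3 + 0.27·π_4
π_2 = 0.29·π_1 + 0.3·π_2 + 0.26·π_3 + 0.21·π_4
π_3 = 0.22·π_1 + 0.22·π_2 + 0.26·π_3 + 0.29·π_4
Solving with the normalization constraint gives π = (0.2627, 0.2674, 0.2455, 0.2244).
So the stationary probability of C is 0.2244.

0.2244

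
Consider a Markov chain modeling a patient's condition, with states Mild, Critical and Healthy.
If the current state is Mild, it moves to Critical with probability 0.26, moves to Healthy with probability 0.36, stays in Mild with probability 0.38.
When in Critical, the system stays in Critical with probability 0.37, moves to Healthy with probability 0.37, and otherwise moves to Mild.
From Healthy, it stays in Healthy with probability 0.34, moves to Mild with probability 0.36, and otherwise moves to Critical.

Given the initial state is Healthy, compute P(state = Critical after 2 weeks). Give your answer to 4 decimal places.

0.3066

Sum over the intermediate state after 1 week:
P = P(Healthy→Mild)·P(Mild→Critical) + P(Healthy→Critical)·P(Critical→Critical) + P(Healthy→Healthy)·P(Healthy→Critical)
  = 0.36×0.26 + 0.3×0.37 + 0.34×0.3
  = 0.0936 + 0.1110 + 0.1020 = 0.3066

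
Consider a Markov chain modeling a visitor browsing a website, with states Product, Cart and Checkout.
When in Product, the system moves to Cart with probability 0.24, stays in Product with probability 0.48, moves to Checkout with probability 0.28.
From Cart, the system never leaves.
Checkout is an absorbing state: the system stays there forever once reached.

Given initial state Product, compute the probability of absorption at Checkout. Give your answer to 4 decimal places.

0.5385

Let h(s) be the probability of absorption at Checkout starting from transient state s. Then h(Checkout) = 1 and h(Cart) = 0. By first-step analysis:
h(Product) = 0.48·h(Product) + 0.24·0 + 0.28·1
Solving: h(Product) = 0.5385.
Starting from Product, the probability is 0.5385.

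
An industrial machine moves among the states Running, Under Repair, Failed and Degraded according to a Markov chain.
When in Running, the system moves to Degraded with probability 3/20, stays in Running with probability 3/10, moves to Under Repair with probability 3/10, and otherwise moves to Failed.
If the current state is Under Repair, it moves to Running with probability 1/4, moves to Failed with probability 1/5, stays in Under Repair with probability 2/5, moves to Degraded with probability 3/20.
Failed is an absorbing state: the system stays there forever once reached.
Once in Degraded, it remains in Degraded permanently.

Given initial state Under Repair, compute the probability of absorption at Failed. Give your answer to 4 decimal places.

0.5870

Let h(s) be the probability of absorption at Failed starting from transient state s. Then h(Failed) = 1 and h(Degraded) = 0. By first-step analysis:
h(Running) = 0.3·h(Running) + 0.3·h(Under Repair) + 0.25·1 + 0.15·0
h(Under Repair) = 0.25·h(Running) + 0.4·h(Under Repair) + 0.2·1 + 0.15·0
Solving: h(Running) = 0.6087, h(Under Repair) = 0.5870.
Starting from Under Repair, the probability is 0.5870.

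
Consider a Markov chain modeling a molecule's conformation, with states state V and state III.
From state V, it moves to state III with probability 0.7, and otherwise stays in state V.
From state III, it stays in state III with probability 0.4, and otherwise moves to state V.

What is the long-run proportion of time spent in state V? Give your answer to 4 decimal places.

Let the stationary distribution be π with π = πP and π_1 + π_2 = 1.
π_1 = 0.3·π_1 + 0.6·π_2
Solving with the normalization constraint gives π = (0.4615, 0.5385).
So the stationary probability of state V is 0.4615.

0.4615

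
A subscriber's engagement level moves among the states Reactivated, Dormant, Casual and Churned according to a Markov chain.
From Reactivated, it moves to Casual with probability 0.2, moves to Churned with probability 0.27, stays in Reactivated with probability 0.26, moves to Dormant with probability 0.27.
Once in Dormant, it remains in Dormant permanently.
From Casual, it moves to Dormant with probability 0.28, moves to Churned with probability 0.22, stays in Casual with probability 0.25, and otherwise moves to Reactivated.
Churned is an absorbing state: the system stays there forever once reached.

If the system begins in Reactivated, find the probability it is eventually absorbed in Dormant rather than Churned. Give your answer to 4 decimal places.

Let h(s) be the probability of absorption at Dormant starting from transient state s. Then h(Dormant) = 1 and h(Churned) = 0. By first-step analysis:
h(Reactivated) = 0.26·h(Reactivated) + 0.27·1 + 0.2·h(Casual) + 0.27·0
h(Casual) = 0.25·h(Reactivated) + 0.28·1 + 0.25·h(Casual) + 0.22·0
Solving: h(Reactivated) = 0.5119, h(Casual) = 0.5440.
Starting from Reactivated, the probability is 0.5119.

0.5119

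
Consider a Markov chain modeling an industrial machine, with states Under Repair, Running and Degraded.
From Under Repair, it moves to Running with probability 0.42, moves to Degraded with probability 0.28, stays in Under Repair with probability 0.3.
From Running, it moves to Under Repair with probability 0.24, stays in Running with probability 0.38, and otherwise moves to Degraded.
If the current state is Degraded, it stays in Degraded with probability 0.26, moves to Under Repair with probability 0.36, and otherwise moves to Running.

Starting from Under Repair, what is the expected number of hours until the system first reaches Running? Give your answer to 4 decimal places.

Let t(s) be the expected number of hours to first reach Running from state s, with t(Running) = 0. Conditioning on the first hour:
t(Under Repair) = 1 + 0.3·t(Under Repair) + 0.28·t(Degraded)
t(Degraded) = 1 + 0.36·t(Under Repair) + 0.26·t(Degraded)
Solving: t(Under Repair) = 2.4449, t(Degraded) = 2.5407.
Expected hours from Under Repair to Running: 2.4449.

2.4449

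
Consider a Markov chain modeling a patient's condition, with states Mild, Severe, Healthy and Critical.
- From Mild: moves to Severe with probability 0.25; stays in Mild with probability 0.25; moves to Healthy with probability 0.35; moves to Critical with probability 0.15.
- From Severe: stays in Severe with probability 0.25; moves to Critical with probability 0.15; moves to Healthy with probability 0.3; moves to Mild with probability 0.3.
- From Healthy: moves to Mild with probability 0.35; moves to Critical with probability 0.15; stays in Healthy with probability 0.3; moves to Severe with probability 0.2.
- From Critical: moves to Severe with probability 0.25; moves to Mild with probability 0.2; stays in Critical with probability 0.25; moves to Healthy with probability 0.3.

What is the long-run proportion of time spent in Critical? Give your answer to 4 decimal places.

Let the stationary distribution be π with π = πP and π_1 + π_2 + π_3 + π_4 = 1.
π_1 = 0.25·π_1 + 0.3·π_2 + 0.35·π_3 + 0.2·π_4
π_2 = 0.25·π_1 + 0.25·π_2 + 0.2·π_3 + 0.25·π_4
π_3 = 0.35·π_1 + 0.3·π_2 + 0.3·π_3 + 0.3·π_4
Solving with the normalization constraint gives π = (0.2848, 0.2343, 0.3142, 0.1667).
So the stationary probability of Critical is 0.1667.

0.1667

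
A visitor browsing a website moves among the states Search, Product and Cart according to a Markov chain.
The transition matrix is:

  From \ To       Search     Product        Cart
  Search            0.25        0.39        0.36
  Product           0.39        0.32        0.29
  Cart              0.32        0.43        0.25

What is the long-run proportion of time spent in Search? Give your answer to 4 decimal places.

0.3236

Let the stationary distribution be π with π = πP and π_1 + π_2 + π_3 = 1.
π_1 = 0.25·π_1 + 0.39·π_2 + 0.32·π_3
π_2 = 0.39·π_1 + 0.32·π_2 + 0.43·π_3
Solving with the normalization constraint gives π = (0.3236, 0.3757, 0.3006).
So the stationary probability of Search is 0.3236.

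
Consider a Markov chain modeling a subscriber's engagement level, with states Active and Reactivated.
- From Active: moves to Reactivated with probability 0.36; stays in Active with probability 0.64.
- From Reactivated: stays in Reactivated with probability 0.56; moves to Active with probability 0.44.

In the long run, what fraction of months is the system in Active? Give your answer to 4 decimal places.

Let the stationary distribution be π with π = πP and π_1 + π_2 = 1.
π_1 = 0.64·π_1 + 0.44·π_2
Solving with the normalization constraint gives π = (0.5500, 0.4500).
So the stationary probability of Active is 0.5500.

0.5500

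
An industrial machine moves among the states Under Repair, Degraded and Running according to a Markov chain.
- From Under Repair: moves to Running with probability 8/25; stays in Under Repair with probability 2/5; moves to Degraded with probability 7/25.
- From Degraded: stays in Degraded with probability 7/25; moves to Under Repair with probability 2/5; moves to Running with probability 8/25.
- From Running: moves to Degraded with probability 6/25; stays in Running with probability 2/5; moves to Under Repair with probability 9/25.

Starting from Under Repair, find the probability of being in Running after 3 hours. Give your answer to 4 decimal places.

0.3476

Propagate the distribution vector 3 hours from Under Repair.
After 0 hours: (1.0000, 0.0000, 0.0000)
After 1 hour: (0.4000, 0.2800, 0.3200)
After 2 hours: (0.3872, 0.2672, 0.3456)
After 3 hours: (0.3862, 0.2662, 0.3476)
P(in Running after 3 hours) = 0.3476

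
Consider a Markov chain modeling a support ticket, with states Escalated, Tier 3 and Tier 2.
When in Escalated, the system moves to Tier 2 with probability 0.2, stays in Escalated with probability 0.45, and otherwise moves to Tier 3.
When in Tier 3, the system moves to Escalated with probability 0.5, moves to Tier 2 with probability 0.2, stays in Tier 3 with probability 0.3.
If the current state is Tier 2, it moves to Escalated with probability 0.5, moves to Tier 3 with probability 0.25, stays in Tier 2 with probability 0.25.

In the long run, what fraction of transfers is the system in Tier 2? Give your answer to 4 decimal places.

0.2105

Let the stationary distribution be π with π = πP and π_1 + π_2 + π_3 = 1.
π_1 = 0.45·π_1 + 0.5·π_2 + 0.5·π_3
π_2 = 0.35·π_1 + 0.3·π_2 + 0.25·π_3
Solving with the normalization constraint gives π = (0.4762, 0.3133, 0.2105).
So the stationary probability of Tier 2 is 0.2105.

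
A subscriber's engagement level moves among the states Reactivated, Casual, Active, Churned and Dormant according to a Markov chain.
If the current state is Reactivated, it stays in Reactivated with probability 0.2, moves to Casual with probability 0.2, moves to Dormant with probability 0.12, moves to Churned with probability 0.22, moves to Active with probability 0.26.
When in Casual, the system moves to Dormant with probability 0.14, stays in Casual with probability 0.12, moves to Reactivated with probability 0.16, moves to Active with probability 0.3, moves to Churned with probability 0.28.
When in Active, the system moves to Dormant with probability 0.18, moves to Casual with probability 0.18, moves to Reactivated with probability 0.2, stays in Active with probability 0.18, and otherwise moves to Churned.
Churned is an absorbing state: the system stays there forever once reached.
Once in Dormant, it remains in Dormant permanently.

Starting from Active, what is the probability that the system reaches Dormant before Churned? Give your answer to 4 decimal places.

0.3870

Let h(s) be the probability of absorption at Dormant starting from transient state s. Then h(Dormant) = 1 and h(Churned) = 0. By first-step analysis:
h(Reactivated) = 0.2·h(Reactivated) + 0.2·h(Casual) + 0.26·h(Active) + 0.22·0 + 0.12·1
h(Casual) = 0.16·h(Reactivated) + 0.12·h(Casual) + 0.3·h(Active) + 0.28·0 + 0.14·1
h(Active) = 0.2·h(Reactivated) + 0.18·h(Casual) + 0.18·h(Active) + 0.26·0 + 0.18·1
Solving: h(Reactivated) = 0.3651, h(Casual) = 0.3574, h(Active) = 0.3870.
Starting from Active, the probability is 0.3870.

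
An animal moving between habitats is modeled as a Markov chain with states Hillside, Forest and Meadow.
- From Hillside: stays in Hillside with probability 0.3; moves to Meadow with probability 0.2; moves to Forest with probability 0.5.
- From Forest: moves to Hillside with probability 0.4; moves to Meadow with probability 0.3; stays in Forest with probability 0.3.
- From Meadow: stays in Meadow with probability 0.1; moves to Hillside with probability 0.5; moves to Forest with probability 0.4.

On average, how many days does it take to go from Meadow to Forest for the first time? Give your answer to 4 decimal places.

2.2642

Let t(s) be the expected number of days to first reach Forest from state s, with t(Forest) = 0. Conditioning on the first day:
t(Hillside) = 1 + 0.3·t(Hillside) + 0.2·t(Meadow)
t(Meadow) = 1 + 0.5·t(Hillside) + 0.1·t(Meadow)
Solving: t(Hillside) = 2.0755, t(Meadow) = 2.2642.
Expected days from Meadow to Forest: 2.2642.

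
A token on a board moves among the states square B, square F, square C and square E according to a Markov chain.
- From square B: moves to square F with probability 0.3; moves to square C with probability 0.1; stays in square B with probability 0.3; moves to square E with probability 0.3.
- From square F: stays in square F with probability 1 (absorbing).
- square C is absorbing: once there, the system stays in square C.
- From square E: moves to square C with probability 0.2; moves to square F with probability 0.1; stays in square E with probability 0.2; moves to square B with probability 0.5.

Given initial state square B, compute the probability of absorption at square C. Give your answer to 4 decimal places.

Let h(s) be the probability of absorption at square C starting from transient state s. Then h(square C) = 1 and h(square F) = 0. By first-step analysis:
h(square B) = 0.3·h(square B) + 0.3·0 + 0.1·1 + 0.3·h(square E)
h(square E) = 0.5·h(square B) + 0.1·0 + 0.2·1 + 0.2·h(square E)
Solving: h(square B) = 0.3415, h(square E) = 0.4634.
Starting from square B, the probability is 0.3415.

0.3415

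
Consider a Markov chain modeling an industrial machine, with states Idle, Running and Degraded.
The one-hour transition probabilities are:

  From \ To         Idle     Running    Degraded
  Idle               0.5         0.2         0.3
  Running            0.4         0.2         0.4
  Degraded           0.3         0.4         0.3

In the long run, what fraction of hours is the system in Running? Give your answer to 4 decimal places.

0.2653

Let the stationary distribution be π with π = πP and π_1 + π_2 + π_3 = 1.
π_1 = 0.5·π_1 + 0.4·π_2 + 0.3·π_3
π_2 = 0.2·π_1 + 0.2·π_2 + 0.4·π_3
Solving with the normalization constraint gives π = (0.4082, 0.2653, 0.3265).
So the stationary probability of Running is 0.2653.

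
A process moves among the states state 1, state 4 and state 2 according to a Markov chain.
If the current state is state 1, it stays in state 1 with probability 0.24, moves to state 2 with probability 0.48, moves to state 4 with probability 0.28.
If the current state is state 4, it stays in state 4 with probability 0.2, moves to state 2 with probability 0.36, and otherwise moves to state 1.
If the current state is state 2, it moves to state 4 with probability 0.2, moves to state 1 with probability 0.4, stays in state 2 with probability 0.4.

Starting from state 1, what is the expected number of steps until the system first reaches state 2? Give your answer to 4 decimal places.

2.2277

Let t(s) be the expected number of steps to first reach state 2 from state s, with t(state 2) = 0. Conditioning on the first step:
t(state 1) = 1 + 0.24·t(state 1) + 0.28·t(state 4)
t(state 4) = 1 + 0.44·t(state 1) + 0.2·t(state 4)
Solving: t(state 1) = 2.2277, t(state 4) = 2.4752.
Expected steps from state 1 to state 2: 2.2277.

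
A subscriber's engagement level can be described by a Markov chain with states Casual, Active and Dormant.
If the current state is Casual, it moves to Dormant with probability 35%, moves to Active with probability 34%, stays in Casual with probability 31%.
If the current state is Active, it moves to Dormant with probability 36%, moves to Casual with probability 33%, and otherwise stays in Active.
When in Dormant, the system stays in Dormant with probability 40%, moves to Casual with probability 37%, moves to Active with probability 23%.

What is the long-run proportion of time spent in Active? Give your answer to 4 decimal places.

0.2904

Let the stationary distribution be π with π = πP and π_1 + π_2 + π_3 = 1.
π_1 = 0.31·π_1 + 0.33·π_2 + 0.37·π_3
π_2 = 0.34·π_1 + 0.31·π_2 + 0.23·π_3
Solving with the normalization constraint gives π = (0.3381, 0.2904, 0.3715).
So the stationary probability of Active is 0.2904.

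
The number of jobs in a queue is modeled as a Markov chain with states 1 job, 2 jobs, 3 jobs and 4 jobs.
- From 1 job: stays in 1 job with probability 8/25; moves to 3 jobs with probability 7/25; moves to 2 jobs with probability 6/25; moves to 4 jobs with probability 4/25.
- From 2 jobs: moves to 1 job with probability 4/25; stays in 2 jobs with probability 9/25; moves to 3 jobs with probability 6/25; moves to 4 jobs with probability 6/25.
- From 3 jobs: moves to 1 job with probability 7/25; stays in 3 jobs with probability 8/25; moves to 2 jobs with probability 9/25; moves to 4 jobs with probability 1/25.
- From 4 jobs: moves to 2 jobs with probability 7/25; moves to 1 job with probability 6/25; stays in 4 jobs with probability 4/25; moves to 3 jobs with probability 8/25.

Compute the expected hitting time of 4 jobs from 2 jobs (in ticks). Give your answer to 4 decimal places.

5.9701

Let t(s) be the expected number of ticks to first reach 4 jobs from state s, with t(4 jobs) = 0. Conditioning on the first tick:
t(1 job) = 1 + 0.32·t(1 job) + 0.24·t(2 jobs) + 0.28·t(3 jobs)
t(2 jobs) = 1 + 0.16·t(1 job) + 0.36·t(2 jobs) + 0.24·t(3 jobs)
t(3 jobs) = 1 + 0.28·t(1 job) + 0.36·t(2 jobs) + 0.32·t(3 jobs)
Solving: t(1 job) = 6.6045, t(2 jobs) = 5.9701, t(3 jobs) = 7.3507.
Expected ticks from 2 jobs to 4 jobs: 5.9701.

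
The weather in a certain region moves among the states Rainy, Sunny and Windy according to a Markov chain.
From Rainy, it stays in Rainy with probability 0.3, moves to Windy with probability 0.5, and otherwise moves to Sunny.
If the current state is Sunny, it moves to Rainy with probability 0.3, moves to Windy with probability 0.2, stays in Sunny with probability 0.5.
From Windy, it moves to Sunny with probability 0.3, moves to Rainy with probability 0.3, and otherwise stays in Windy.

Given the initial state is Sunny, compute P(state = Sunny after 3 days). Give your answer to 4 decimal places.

0.3440

Propagate the distribution vector 3 days from Sunny.
After 0 days: (0.0000, 1.0000, 0.0000)
After 1 day: (0.3000, 0.5000, 0.2000)
After 2 days: (0.3000, 0.3700, 0.3300)
After 3 days: (0.3000, 0.3440, 0.3560)
P(in Sunny after 3 days) = 0.3440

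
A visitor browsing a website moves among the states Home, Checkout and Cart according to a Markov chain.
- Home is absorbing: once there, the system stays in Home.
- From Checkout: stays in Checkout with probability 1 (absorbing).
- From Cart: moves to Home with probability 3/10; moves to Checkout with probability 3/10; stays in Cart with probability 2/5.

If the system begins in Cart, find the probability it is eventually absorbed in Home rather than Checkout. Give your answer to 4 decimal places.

Let h(s) be the probability of absorption at Home starting from transient state s. Then h(Home) = 1 and h(Checkout) = 0. By first-step analysis:
h(Cart) = 0.3·1 + 0.3·0 + 0.4·h(Cart)
Solving: h(Cart) = 0.5000.
Starting from Cart, the probability is 0.5000.

0.5000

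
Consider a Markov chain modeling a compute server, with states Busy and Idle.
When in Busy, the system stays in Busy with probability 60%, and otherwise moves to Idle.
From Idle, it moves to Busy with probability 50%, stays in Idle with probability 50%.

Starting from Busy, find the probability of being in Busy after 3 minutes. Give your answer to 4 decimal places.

0.5560

Propagate the distribution vector 3 minutes from Busy.
After 0 minutes: (1.0000, 0.0000)
After 1 minute: (0.6000, 0.4000)
After 2 minutes: (0.5600, 0.4400)
After 3 minutes: (0.5560, 0.4440)
P(in Busy after 3 minutes) = 0.5560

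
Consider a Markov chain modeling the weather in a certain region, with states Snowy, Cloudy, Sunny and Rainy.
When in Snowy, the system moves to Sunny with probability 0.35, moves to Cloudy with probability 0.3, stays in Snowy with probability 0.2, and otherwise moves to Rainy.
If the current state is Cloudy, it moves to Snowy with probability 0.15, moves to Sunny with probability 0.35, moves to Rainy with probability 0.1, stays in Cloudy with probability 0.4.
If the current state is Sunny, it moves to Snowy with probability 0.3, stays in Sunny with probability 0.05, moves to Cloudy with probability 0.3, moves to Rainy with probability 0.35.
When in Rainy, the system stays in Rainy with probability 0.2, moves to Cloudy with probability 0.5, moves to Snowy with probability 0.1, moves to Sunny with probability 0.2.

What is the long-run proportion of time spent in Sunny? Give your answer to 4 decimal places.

Let the stationary distribution be π with π = πP and π_1 + π_2 + π_3 + π_4 = 1.
π_1 = 0.2·π_1 + 0.15·π_2 + 0.3·π_3 + 0.1·π_4
π_2 = 0.3·π_1 + 0.4·π_2 + 0.3·π_3 + 0.5·π_4
π_3 = 0.35·π_1 + 0.35·π_2 + 0.05·π_3 + 0.2·π_4
Solving with the normalization constraint gives π = (0.1869, 0.3756, 0.2473, 0.1902).
So the stationary probability of Sunny is 0.2473.

0.2473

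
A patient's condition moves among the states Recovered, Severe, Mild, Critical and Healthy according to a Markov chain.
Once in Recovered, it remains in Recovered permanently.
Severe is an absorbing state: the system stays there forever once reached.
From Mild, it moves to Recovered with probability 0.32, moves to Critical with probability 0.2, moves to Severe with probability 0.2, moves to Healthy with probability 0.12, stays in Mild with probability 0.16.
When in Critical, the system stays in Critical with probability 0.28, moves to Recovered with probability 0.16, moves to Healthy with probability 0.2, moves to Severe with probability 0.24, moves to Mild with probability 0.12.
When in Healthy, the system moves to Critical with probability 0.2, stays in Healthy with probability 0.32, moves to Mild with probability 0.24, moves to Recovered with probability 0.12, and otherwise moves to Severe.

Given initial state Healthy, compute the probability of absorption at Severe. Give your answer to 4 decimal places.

0.4903

Let h(s) be the probability of absorption at Severe starting from transient state s. Then h(Severe) = 1 and h(Recovered) = 0. By first-step analysis:
h(Mild) = 0.32·0 + 0.2·1 + 0.16·h(Mild) + 0.2·h(Critical) + 0.12·h(Healthy)
h(Critical) = 0.16·0 + 0.24·1 + 0.12·h(Mild) + 0.28·h(Critical) + 0.2·h(Healthy)
h(Healthy) = 0.12·0 + 0.12·1 + 0.24·h(Mild) + 0.2·h(Critical) + 0.32·h(Healthy)
Solving: h(Mild) = 0.4373, h(Critical) = 0.5424, h(Healthy) = 0.4903.
Starting from Healthy, the probability is 0.4903.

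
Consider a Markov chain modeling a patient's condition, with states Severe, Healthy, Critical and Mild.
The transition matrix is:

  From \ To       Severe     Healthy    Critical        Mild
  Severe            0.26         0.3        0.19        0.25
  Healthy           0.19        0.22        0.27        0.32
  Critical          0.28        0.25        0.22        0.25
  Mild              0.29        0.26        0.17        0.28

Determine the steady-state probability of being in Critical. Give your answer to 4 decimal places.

0.2114

Let the stationary distribution be π with π = πP and π_1 + π_2 + π_3 + π_4 = 1.
π_1 = 0.26·π_1 + 0.19·π_2 + 0.28·π_3 + 0.29·π_4
π_2 = 0.3·π_1 + 0.22·π_2 + 0.25·π_3 + 0.26·π_4
π_3 = 0.19·π_1 + 0.27·π_2 + 0.22·π_3 + 0.17·π_4
Solving with the normalization constraint gives π = (0.2545, 0.2578, 0.2114, 0.2763).
So the stationary probability of Critical is 0.2114.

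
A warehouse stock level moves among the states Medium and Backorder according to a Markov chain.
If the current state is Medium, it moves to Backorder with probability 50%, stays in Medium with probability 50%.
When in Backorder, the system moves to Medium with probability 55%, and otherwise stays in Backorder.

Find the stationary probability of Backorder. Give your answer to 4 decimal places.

Let the stationary distribution be π with π = πP and π_1 + π_2 = 1.
π_1 = 0.5·π_1 + 0.55·π_2
Solving with the normalization constraint gives π = (0.5238, 0.4762).
So the stationary probability of Backorder is 0.4762.

0.4762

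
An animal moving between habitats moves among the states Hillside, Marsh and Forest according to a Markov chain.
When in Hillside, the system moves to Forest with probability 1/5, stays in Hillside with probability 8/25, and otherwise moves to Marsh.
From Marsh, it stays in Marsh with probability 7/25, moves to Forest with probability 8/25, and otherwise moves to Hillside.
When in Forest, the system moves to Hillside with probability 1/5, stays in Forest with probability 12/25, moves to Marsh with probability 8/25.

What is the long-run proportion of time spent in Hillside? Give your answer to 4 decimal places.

Let the stationary distribution be π with π = πP and π_1 + π_2 + π_3 = 1.
π_1 = 0.32·π_1 + 0.4·π_2 + 0.2·π_3
π_2 = 0.48·π_1 + 0.28·π_2 + 0.32·π_3
Solving with the normalization constraint gives π = (0.3080, 0.3551, 0.3370).
So the stationary probability of Hillside is 0.3080.

0.3080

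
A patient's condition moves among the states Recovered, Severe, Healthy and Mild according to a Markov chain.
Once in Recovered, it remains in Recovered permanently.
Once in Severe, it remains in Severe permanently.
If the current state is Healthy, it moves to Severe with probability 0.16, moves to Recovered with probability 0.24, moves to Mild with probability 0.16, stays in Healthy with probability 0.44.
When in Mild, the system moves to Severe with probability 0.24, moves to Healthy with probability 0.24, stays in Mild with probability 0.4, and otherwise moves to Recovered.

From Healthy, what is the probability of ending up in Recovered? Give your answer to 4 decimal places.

Let h(s) be the probability of absorption at Recovered starting from transient state s. Then h(Recovered) = 1 and h(Severe) = 0. By first-step analysis:
h(Healthy) = 0.24·1 + 0.16·0 + 0.44·h(Healthy) + 0.16·h(Mild)
h(Mild) = 0.12·1 + 0.24·0 + 0.24·h(Healthy) + 0.4·h(Mild)
Solving: h(Healthy) = 0.5484, h(Mild) = 0.4194.
Starting from Healthy, the probability is 0.5484.

0.5484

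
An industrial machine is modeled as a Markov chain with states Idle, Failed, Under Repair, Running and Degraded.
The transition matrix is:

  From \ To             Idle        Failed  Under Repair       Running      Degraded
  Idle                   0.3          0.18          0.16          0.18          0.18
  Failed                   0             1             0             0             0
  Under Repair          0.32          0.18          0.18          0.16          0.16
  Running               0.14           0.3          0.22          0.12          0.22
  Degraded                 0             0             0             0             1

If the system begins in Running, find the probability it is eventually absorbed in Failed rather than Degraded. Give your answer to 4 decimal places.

0.5569

Let h(s) be the probability of absorption at Failed starting from transient state s. Then h(Failed) = 1 and h(Degraded) = 0. By first-step analysis:
h(Idle) = 0.3·h(Idle) + 0.18·1 + 0.16·h(Under Repair) + 0.18·h(Running) + 0.18·0
h(Under Repair) = 0.32·h(Idle) + 0.18·1 + 0.18·h(Under Repair) + 0.16·h(Running) + 0.16·0
h(Running) = 0.14·h(Idle) + 0.3·1 + 0.22·h(Under Repair) + 0.12·h(Running) + 0.22·0
Solving: h(Idle) = 0.5219, h(Under Repair) = 0.5318, h(Running) = 0.5569.
Starting from Running, the probability is 0.5569.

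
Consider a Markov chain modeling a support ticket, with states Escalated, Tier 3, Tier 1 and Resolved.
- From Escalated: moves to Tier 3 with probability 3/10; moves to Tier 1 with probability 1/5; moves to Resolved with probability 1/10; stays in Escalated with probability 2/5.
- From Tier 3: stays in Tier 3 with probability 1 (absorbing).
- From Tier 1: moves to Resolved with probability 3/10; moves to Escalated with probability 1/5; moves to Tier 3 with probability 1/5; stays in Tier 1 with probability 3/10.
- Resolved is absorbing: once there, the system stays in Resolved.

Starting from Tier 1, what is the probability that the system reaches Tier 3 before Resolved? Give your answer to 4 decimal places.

0.4737

Let h(s) be the probability of absorption at Tier 3 starting from transient state s. Then h(Tier 3) = 1 and h(Resolved) = 0. By first-step analysis:
h(Escalated) = 0.4·h(Escalated) + 0.3·1 + 0.2·h(Tier 1) + 0.1·0
h(Tier 1) = 0.2·h(Escalated) + 0.2·1 + 0.3·h(Tier 1) + 0.3·0
Solving: h(Escalated) = 0.6579, h(Tier 1) = 0.4737.
Starting from Tier 1, the probability is 0.4737.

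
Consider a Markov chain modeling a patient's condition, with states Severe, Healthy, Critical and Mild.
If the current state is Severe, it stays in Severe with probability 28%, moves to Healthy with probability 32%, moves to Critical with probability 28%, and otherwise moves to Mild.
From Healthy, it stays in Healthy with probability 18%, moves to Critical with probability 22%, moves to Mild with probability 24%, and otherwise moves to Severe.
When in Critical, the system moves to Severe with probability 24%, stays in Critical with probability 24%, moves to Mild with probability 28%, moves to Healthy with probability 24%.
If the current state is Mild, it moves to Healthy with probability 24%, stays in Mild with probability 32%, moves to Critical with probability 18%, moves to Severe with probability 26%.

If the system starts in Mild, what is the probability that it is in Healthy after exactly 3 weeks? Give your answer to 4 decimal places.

0.2481

Propagate the distribution vector 3 weeks from Mild.
After 0 weeks: (0.0000, 0.0000, 0.0000, 1.0000)
After 1 week: (0.2600, 0.2400, 0.1800, 0.3200)
After 2 weeks: (0.2856, 0.2464, 0.2264, 0.2416)
After 3 weeks: (0.2858, 0.2481, 0.2320, 0.2341)
P(in Healthy after 3 weeks) = 0.2481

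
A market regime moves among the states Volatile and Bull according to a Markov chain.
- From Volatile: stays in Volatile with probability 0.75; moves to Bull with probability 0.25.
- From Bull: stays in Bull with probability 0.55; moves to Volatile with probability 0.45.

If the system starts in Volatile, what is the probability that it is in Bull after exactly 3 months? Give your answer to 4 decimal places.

Propagate the distribution vector 3 months from Volatile.
After 0 months: (1.0000, 0.0000)
After 1 month: (0.7500, 0.2500)
After 2 months: (0.6750, 0.3250)
After 3 months: (0.6525, 0.3475)
P(in Bull after 3 months) = 0.3475

0.3475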